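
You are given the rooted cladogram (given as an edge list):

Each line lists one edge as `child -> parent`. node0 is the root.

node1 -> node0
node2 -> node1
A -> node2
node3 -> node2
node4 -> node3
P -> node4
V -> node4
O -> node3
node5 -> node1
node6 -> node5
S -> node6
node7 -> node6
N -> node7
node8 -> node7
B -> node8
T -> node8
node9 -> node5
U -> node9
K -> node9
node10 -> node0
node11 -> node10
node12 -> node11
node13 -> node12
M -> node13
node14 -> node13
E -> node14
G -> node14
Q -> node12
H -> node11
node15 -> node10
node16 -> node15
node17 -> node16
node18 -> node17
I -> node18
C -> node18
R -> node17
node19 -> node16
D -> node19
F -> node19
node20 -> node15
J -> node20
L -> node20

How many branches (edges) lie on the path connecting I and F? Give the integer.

5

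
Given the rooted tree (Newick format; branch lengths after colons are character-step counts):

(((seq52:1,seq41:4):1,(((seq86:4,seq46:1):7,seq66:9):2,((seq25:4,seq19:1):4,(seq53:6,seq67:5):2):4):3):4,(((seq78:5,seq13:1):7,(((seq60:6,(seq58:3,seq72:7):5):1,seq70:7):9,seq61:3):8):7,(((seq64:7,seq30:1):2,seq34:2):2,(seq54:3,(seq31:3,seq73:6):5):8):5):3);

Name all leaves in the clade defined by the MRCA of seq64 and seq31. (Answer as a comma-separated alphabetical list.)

Tracing seq64: it sits inside (seq64,seq30).
Tracing seq31: it sits inside (seq31,seq73).
The smallest clade enclosing both is (((seq64,seq30),seq34),(seq54,(seq31,seq73))); the answer is its 6 terminal taxa in alphabetical order.

seq30, seq31, seq34, seq54, seq64, seq73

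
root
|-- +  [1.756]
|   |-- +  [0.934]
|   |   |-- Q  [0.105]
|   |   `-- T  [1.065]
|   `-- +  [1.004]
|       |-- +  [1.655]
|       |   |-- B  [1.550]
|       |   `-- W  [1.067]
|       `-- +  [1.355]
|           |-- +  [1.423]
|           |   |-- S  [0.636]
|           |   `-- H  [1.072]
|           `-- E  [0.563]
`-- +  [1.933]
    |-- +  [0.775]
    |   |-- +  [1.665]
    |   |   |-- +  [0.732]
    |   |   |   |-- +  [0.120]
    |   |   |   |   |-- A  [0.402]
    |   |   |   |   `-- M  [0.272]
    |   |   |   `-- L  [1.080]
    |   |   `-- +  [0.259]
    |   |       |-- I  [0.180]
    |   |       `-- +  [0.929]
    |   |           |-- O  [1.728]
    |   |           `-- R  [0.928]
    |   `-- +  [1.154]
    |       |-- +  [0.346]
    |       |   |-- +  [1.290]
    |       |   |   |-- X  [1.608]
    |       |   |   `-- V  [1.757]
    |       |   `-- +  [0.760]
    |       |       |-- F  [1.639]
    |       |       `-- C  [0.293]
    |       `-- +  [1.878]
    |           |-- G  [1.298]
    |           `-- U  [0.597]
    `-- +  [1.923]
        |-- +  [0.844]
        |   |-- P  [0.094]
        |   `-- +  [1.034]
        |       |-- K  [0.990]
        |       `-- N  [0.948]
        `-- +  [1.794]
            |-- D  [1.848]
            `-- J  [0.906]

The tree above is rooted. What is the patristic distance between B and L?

12.150

The path runs B → … → MRCA → … → L; the MRCA is the root of the tree.
Branch lengths along that path: 1.550 + 1.655 + 1.004 + 1.756 + 1.933 + 0.775 + 1.665 + 0.732 + 1.080 = 12.150.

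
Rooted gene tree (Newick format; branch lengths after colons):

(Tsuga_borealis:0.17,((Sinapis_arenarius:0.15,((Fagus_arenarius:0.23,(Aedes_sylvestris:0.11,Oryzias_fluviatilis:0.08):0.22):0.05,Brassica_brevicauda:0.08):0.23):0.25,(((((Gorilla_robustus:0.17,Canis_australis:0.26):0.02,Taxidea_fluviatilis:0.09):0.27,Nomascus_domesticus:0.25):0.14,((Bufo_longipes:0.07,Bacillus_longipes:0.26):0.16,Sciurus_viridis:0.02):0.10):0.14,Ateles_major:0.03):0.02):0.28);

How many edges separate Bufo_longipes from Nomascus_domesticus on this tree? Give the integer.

5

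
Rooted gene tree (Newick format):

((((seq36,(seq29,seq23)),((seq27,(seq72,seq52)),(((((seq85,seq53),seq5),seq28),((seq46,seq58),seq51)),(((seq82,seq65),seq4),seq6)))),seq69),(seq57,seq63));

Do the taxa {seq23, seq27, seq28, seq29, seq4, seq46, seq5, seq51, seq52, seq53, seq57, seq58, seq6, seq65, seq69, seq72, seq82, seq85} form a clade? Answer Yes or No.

The MRCA of the listed taxa is the root, so the smallest clade containing them is the whole tree.
That clade also contains seq36, seq63, which are not in the proposed group, so the group is not monophyletic.

No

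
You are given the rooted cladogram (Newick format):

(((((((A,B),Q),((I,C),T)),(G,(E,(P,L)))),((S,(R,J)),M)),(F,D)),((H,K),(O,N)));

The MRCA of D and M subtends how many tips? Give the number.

16

The MRCA of D and M is the node subtending ((((((A,B),Q),((I,C),T)),(G,(E,(P,L)))),((S,(R,J)),M)),(F,D)).
That clade contains 16 terminal taxa: A, B, C, D, E, F, G, I, J, L, M, P, Q, R, S, T.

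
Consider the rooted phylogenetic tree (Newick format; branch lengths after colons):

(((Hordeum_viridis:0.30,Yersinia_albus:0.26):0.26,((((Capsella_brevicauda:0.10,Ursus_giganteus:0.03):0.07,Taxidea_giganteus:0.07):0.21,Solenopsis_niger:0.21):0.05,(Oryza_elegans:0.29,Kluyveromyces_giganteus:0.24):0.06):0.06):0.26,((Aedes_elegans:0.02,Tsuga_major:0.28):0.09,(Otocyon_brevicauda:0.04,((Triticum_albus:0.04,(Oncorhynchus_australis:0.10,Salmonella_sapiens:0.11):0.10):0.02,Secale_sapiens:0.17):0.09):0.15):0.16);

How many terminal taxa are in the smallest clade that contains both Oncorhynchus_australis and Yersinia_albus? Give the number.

15

The MRCA of Oncorhynchus_australis and Yersinia_albus is the root, so the clade is the entire tree.
That clade contains 15 terminal taxa: Aedes_elegans, Capsella_brevicauda, Hordeum_viridis, Kluyveromyces_giganteus, Oncorhynchus_australis, Oryza_elegans, Otocyon_brevicauda, Salmonella_sapiens, Secale_sapiens, Solenopsis_niger, Taxidea_giganteus, Triticum_albus, Tsuga_major, Ursus_giganteus, Yersinia_albus.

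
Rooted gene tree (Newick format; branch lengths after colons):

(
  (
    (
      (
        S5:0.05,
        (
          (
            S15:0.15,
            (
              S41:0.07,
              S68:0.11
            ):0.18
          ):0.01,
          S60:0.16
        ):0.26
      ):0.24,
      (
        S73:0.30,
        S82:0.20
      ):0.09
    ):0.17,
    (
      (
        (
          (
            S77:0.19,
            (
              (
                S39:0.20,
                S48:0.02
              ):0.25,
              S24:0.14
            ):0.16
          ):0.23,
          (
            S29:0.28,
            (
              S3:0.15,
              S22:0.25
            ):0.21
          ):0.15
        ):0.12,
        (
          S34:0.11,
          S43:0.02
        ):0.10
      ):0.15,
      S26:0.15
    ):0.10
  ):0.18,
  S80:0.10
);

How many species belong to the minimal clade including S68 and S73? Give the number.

The MRCA of S68 and S73 is the node subtending ((S5,((S15,(S41,S68)),S60)),(S73,S82)).
That clade contains 7 terminal taxa: S15, S41, S5, S60, S68, S73, S82.

7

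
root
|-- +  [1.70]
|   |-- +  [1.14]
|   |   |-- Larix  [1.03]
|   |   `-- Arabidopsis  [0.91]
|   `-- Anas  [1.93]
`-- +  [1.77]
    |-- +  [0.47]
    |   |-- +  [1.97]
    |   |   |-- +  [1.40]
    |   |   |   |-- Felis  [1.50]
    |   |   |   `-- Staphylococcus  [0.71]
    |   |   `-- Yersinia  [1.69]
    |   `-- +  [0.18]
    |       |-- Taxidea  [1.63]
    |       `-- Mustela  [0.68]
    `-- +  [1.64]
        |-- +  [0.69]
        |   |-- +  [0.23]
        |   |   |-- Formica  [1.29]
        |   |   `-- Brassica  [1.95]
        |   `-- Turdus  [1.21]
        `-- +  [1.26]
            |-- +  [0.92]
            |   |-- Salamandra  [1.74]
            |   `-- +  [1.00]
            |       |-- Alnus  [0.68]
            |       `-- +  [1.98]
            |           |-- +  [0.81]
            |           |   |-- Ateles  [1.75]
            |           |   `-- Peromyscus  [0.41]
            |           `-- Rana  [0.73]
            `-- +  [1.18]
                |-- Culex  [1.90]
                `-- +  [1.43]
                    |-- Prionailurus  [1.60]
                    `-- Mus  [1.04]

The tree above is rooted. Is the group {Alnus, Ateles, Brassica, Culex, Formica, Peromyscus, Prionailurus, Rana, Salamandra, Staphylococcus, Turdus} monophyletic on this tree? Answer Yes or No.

No

The MRCA of the listed taxa subtends ((((Felis,Staphylococcus),Yersinia),(Taxidea,Mustela)),(((Formica,Brassica),Turdus),((Salamandra,(Alnus,((Ateles,Peromyscus),Rana))),(Culex,(Prionailurus,Mus))))).
That clade also contains Felis, Mus, Mustela, Taxidea, Yersinia, which are not in the proposed group, so the group is not monophyletic.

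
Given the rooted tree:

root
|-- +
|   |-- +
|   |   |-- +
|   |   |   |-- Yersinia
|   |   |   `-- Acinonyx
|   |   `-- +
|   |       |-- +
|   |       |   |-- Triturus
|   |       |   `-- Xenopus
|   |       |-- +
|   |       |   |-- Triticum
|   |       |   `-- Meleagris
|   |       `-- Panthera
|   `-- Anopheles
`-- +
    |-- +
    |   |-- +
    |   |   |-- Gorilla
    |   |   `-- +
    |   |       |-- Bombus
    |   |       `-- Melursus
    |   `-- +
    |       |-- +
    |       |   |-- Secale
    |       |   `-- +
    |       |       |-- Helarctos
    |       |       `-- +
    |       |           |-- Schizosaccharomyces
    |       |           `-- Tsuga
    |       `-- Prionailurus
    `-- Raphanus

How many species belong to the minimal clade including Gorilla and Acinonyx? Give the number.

17

The MRCA of Gorilla and Acinonyx is the root, so the clade is the entire tree.
That clade contains 17 terminal taxa: Acinonyx, Anopheles, Bombus, Gorilla, Helarctos, Meleagris, Melursus, Panthera, Prionailurus, Raphanus, Schizosaccharomyces, Secale, Triticum, Triturus, Tsuga, Xenopus, Yersinia.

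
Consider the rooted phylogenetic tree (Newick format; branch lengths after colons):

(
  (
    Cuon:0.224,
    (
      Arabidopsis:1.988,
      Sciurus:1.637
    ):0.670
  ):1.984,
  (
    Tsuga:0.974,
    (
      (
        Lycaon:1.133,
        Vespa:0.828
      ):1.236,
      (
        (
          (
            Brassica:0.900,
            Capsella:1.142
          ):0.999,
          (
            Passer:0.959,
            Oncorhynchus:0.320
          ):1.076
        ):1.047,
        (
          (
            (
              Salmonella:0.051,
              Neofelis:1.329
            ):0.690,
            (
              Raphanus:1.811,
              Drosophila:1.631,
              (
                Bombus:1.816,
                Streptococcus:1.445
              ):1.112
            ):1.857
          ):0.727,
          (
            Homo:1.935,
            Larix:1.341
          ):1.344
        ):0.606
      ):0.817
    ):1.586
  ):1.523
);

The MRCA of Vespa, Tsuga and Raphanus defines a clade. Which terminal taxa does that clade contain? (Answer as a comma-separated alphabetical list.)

Bombus, Brassica, Capsella, Drosophila, Homo, Larix, Lycaon, Neofelis, Oncorhynchus, Passer, Raphanus, Salmonella, Streptococcus, Tsuga, Vespa

Tracing Vespa: it sits inside (Lycaon,Vespa).
Tracing Tsuga: it sits inside (Tsuga,((Lycaon,Vespa),(((Brassica,Capsella),(Passer,Oncorhynchus)),(((Salmonella,Neofelis),(Raphanus,Drosophila,(Bombus,Streptococcus))),(Homo,Larix))))).
Tracing Raphanus: it sits inside (Raphanus,Drosophila,(Bombus,Streptococcus)).
The smallest clade enclosing all 3 is (Tsuga,((Lycaon,Vespa),(((Brassica,Capsella),(Passer,Oncorhynchus)),(((Salmonella,Neofelis),(Raphanus,Drosophila,(Bombus,Streptococcus))),(Homo,Larix))))); the answer is its 15 terminal taxa in alphabetical order.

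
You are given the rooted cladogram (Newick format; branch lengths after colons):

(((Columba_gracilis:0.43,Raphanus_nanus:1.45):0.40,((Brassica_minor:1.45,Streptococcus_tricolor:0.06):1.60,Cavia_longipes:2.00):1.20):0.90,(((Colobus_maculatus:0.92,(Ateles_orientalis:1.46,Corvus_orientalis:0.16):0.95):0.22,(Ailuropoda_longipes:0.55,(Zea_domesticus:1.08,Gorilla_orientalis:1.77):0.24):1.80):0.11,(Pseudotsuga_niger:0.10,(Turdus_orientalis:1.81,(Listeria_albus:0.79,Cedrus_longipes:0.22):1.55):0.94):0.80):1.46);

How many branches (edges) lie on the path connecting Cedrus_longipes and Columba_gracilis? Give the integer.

8

The MRCA of Cedrus_longipes and Columba_gracilis is the root of the tree.
From Cedrus_longipes up to that node: 5 branches. From Columba_gracilis up to the same node: 3 branches. Total: 5 + 3 = 8.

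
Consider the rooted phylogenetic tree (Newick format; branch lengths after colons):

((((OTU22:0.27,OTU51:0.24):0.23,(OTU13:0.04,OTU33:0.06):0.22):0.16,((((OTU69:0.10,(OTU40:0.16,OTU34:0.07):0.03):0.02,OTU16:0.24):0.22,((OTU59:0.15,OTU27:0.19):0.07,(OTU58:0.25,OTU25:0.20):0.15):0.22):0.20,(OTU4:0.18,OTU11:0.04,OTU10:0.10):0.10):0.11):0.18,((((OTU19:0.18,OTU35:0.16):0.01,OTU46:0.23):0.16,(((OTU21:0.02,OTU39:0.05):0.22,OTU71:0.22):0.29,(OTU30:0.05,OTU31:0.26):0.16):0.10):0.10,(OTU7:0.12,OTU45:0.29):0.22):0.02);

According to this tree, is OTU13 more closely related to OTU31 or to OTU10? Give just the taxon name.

The MRCA of OTU13 and OTU10 subtends (((OTU22,OTU51),(OTU13,OTU33)),((((OTU69,(OTU40,OTU34)),OTU16),((OTU59,OTU27),(OTU58,OTU25))),(OTU4,OTU11,OTU10))) (15 taxa).
The MRCA of OTU13 and OTU31 is the root, subtending the entire tree (25 taxa).
The first is nested inside the second, so OTU13 shares a more recent common ancestor with OTU10.

OTU10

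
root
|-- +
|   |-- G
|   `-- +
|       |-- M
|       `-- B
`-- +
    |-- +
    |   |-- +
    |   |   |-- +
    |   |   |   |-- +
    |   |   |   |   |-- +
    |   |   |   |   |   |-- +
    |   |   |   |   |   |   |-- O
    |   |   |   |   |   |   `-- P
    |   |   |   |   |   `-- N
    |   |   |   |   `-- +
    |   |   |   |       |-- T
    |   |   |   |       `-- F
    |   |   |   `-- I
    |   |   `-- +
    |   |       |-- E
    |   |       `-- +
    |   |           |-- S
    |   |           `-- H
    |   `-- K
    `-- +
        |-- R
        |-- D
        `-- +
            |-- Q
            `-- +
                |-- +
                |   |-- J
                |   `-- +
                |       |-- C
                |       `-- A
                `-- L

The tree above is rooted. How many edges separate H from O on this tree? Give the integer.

The MRCA of H and O is the node subtending (((((O,P),N),(T,F)),I),(E,(S,H))).
From H up to that node: 3 branches. From O up to the same node: 5 branches. Total: 3 + 5 = 8.

8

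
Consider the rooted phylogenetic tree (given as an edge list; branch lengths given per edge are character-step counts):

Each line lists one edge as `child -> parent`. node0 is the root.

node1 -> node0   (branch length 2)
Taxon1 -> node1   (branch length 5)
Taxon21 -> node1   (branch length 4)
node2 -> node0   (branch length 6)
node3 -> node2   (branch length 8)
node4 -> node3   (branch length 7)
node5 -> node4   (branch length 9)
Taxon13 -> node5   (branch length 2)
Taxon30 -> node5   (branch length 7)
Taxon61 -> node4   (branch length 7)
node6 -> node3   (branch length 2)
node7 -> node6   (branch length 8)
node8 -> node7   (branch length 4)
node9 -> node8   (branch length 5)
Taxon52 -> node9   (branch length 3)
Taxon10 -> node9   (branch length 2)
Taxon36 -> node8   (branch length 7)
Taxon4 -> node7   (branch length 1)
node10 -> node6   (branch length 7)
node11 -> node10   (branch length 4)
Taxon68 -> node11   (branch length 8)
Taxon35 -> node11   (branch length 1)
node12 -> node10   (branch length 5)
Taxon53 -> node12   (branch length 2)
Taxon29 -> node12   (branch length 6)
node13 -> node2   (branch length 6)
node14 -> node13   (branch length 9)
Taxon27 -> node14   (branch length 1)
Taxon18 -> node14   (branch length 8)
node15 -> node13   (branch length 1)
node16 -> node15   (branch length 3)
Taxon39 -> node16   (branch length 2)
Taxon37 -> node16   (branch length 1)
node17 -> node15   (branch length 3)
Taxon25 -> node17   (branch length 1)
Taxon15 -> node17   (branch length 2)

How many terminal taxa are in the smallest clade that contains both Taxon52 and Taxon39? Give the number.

17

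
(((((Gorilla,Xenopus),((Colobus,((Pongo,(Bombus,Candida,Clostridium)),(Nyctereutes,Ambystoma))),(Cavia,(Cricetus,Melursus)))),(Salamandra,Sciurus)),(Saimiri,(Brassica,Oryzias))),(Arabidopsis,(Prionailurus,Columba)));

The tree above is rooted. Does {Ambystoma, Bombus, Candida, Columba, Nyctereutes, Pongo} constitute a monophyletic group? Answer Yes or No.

The MRCA of the listed taxa is the root, so the smallest clade containing them is the whole tree.
That clade also contains Arabidopsis, Brassica, Cavia, Clostridium, Colobus, Cricetus, Gorilla, Melursus, Oryzias, Prionailurus, Saimiri, Salamandra, Sciurus, Xenopus, which are not in the proposed group, so the group is not monophyletic.

No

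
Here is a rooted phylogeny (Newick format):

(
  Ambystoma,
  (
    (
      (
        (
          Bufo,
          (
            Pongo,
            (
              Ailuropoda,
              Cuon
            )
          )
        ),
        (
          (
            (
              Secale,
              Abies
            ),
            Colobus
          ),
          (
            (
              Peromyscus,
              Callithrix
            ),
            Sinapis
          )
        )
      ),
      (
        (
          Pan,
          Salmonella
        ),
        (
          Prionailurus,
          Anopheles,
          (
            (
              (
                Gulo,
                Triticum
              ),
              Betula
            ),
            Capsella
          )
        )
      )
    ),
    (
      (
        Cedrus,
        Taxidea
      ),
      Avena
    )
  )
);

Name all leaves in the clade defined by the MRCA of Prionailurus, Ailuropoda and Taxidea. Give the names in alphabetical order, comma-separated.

Abies, Ailuropoda, Anopheles, Avena, Betula, Bufo, Callithrix, Capsella, Cedrus, Colobus, Cuon, Gulo, Pan, Peromyscus, Pongo, Prionailurus, Salmonella, Secale, Sinapis, Taxidea, Triticum

Tracing Prionailurus: it sits inside (Prionailurus,Anopheles,(((Gulo,Triticum),Betula),Capsella)).
Tracing Ailuropoda: it sits inside (Ailuropoda,Cuon).
Tracing Taxidea: it sits inside (Cedrus,Taxidea).
The smallest clade enclosing all 3 is ((((Bufo,(Pongo,(Ailuropoda,Cuon))),(((Secale,Abies),Colobus),((Peromyscus,Callithrix),Sinapis))),((Pan,Salmonella),(Prionailurus,Anopheles,(((Gulo,Triticum),Betula),Capsella)))),((Cedrus,Taxidea),Avena)); the answer is its 21 terminal taxa in alphabetical order.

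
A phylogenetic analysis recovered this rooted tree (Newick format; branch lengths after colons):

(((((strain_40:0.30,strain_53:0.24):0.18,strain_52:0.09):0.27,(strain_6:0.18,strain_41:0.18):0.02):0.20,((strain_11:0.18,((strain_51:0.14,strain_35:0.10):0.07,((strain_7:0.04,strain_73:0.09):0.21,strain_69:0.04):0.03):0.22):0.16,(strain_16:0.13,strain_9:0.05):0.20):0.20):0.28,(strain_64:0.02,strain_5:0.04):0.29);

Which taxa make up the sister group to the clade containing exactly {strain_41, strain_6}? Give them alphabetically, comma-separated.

The clade containing exactly {strain_41, strain_6} attaches to the tree at the node subtending (((strain_40,strain_53),strain_52),(strain_6,strain_41)).
The other lineage descending from that same node — the sister group — is ((strain_40,strain_53),strain_52); its 3 tips in alphabetical order are the answer.

strain_40, strain_52, strain_53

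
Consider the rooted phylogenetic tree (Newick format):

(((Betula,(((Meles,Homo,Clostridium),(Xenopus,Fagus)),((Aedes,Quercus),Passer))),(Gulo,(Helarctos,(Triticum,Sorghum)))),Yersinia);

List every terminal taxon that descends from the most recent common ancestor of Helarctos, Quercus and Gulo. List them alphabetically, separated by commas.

Aedes, Betula, Clostridium, Fagus, Gulo, Helarctos, Homo, Meles, Passer, Quercus, Sorghum, Triticum, Xenopus

Tracing Helarctos: it sits inside (Helarctos,(Triticum,Sorghum)).
Tracing Quercus: it sits inside (Aedes,Quercus).
Tracing Gulo: it sits inside (Gulo,(Helarctos,(Triticum,Sorghum))).
The smallest clade enclosing all 3 is ((Betula,(((Meles,Homo,Clostridium),(Xenopus,Fagus)),((Aedes,Quercus),Passer))),(Gulo,(Helarctos,(Triticum,Sorghum)))); the answer is its 13 terminal taxa in alphabetical order.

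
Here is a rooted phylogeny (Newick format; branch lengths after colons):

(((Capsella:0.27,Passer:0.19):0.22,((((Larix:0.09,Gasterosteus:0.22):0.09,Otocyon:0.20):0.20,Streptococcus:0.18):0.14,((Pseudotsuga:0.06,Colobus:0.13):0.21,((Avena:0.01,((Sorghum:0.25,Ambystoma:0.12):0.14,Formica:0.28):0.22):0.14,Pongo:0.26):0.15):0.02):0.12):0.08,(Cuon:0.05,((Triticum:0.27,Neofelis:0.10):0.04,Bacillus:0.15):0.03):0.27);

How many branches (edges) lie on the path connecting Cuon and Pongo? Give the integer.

The MRCA of Cuon and Pongo is the root of the tree.
From Cuon up to that node: 2 branches. From Pongo up to the same node: 5 branches. Total: 2 + 5 = 7.

7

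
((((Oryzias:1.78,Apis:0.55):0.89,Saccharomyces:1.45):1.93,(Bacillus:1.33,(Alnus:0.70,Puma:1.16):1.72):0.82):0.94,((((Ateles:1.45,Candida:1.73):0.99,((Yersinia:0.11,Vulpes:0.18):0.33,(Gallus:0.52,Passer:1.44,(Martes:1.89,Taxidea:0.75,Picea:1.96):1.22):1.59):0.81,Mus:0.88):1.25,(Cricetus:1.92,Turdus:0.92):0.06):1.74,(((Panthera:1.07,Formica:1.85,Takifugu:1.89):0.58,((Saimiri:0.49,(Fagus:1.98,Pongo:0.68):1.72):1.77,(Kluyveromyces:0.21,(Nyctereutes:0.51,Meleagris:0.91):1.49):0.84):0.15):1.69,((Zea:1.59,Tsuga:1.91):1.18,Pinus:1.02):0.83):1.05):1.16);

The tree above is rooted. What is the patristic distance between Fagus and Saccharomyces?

13.84

The path runs Fagus → … → MRCA → … → Saccharomyces; the MRCA is the root of the tree.
Branch lengths along that path: 1.98 + 1.72 + 1.77 + 0.15 + 1.69 + 1.05 + 1.16 + 0.94 + 1.93 + 1.45 = 13.84.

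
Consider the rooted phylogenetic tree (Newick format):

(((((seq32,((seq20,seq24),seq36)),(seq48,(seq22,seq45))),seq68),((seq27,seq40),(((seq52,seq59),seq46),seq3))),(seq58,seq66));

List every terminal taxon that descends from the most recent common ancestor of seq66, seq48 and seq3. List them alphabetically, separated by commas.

Tracing seq66: it sits inside (seq58,seq66).
Tracing seq48: it sits inside (seq48,(seq22,seq45)).
Tracing seq3: it sits inside (((seq52,seq59),seq46),seq3).
The smallest clade enclosing all 3 is the whole tree (their MRCA is the root), so the answer is all 16 tips in alphabetical order.

seq20, seq22, seq24, seq27, seq3, seq32, seq36, seq40, seq45, seq46, seq48, seq52, seq58, seq59, seq66, seq68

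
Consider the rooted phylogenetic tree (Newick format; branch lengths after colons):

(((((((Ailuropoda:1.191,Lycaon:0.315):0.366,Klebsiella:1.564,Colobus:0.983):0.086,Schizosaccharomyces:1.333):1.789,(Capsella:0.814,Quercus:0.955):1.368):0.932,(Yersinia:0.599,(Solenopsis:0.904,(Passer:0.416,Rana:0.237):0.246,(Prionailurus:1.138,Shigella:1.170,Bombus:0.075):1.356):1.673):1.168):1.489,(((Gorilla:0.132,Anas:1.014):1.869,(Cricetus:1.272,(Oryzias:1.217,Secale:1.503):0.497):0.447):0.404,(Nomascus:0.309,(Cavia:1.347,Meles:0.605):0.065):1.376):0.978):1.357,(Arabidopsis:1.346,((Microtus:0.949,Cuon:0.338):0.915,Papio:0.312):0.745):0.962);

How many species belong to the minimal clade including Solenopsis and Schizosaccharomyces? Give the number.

14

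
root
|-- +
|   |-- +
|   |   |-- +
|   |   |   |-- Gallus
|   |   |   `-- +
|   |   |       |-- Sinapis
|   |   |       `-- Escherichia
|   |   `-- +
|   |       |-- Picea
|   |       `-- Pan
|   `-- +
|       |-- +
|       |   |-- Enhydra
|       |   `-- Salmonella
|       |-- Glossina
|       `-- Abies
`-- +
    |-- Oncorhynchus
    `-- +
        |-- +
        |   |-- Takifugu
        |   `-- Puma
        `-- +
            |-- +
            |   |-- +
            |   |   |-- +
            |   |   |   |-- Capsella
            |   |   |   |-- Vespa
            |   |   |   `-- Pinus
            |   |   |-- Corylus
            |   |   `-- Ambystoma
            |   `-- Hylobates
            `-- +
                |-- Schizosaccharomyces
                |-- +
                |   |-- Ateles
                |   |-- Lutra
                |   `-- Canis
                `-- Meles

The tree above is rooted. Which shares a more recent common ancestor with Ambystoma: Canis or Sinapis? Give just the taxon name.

Canis

The MRCA of Ambystoma and Canis subtends ((((Capsella,Vespa,Pinus),Corylus,Ambystoma),Hylobates),(Schizosaccharomyces,(Ateles,Lutra,Canis),Meles)) (11 taxa).
The MRCA of Ambystoma and Sinapis is the root, subtending the entire tree (23 taxa).
The first is nested inside the second, so Ambystoma shares a more recent common ancestor with Canis.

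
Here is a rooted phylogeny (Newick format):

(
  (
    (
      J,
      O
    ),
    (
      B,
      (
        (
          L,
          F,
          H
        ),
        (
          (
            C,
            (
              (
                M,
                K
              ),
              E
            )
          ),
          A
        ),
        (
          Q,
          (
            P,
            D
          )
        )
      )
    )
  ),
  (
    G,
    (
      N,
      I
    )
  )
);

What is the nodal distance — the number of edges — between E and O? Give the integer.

8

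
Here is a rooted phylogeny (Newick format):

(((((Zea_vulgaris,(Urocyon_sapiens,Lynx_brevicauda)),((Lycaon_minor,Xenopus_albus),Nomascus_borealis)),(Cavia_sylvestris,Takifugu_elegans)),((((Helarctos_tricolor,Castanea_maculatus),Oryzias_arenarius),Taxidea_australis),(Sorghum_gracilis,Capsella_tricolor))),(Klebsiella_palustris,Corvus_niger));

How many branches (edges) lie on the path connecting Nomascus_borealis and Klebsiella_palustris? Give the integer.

7

The MRCA of Nomascus_borealis and Klebsiella_palustris is the root of the tree.
From Nomascus_borealis up to that node: 5 branches. From Klebsiella_palustris up to the same node: 2 branches. Total: 5 + 2 = 7.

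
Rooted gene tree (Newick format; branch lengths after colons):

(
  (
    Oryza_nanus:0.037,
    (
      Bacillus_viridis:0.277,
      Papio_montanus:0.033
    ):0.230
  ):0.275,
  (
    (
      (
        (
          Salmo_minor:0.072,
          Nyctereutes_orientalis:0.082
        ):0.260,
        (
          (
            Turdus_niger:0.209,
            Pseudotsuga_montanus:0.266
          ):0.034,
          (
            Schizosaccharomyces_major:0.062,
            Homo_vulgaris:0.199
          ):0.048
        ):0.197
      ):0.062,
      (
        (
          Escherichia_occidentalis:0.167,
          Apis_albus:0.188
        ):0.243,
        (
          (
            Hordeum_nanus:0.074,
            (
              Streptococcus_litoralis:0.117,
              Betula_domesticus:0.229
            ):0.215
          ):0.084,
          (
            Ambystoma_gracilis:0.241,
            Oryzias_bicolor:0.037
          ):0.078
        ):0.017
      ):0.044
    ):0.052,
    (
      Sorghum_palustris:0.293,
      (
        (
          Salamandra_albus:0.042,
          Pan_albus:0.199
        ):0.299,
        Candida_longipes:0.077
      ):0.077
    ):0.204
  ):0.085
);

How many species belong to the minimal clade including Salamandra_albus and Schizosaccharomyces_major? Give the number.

17

The MRCA of Salamandra_albus and Schizosaccharomyces_major is the node subtending ((((Salmo_minor,Nyctereutes_orientalis),((Turdus_niger,Pseudotsuga_montanus),(Schizosaccharomyces_major,Homo_vulgaris))),((Escherichia_occidentalis,Apis_albus),((Hordeum_nanus,(Streptococcus_litoralis,Betula_domesticus)),(Ambystoma_gracilis,Oryzias_bicolor)))),(Sorghum_palustris,((Salamandra_albus,Pan_albus),Candida_longipes))).
That clade contains 17 terminal taxa: Ambystoma_gracilis, Apis_albus, Betula_domesticus, Candida_longipes, Escherichia_occidentalis, Homo_vulgaris, Hordeum_nanus, Nyctereutes_orientalis, Oryzias_bicolor, Pan_albus, Pseudotsuga_montanus, Salamandra_albus, Salmo_minor, Schizosaccharomyces_major, Sorghum_palustris, Streptococcus_litoralis, Turdus_niger.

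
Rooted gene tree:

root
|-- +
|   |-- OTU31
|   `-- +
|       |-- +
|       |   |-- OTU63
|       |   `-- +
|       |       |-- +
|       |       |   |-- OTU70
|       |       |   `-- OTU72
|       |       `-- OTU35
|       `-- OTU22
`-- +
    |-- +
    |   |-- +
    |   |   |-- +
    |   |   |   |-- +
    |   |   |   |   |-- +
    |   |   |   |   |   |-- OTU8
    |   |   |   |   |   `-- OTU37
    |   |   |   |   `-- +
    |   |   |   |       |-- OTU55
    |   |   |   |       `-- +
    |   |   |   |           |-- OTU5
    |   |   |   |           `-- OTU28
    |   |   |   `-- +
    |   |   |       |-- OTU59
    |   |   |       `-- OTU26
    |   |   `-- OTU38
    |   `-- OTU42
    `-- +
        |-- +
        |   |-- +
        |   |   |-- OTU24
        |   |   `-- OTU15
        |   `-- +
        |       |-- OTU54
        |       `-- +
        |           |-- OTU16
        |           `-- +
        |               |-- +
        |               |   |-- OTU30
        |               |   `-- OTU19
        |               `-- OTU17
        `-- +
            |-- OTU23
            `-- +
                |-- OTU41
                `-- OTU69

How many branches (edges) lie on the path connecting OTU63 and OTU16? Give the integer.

The MRCA of OTU63 and OTU16 is the root of the tree.
From OTU63 up to that node: 4 branches. From OTU16 up to the same node: 6 branches. Total: 4 + 6 = 10.

10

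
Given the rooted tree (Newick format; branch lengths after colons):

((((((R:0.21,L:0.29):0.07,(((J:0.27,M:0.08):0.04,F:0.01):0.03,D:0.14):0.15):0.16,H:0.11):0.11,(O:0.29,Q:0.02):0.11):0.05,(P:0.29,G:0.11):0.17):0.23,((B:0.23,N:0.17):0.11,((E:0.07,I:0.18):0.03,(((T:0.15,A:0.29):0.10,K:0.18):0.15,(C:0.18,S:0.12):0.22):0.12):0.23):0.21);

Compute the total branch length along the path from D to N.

1.33

The path runs D → … → MRCA → … → N; the MRCA is the root of the tree.
Branch lengths along that path: 0.14 + 0.15 + 0.16 + 0.11 + 0.05 + 0.23 + 0.21 + 0.11 + 0.17 = 1.33.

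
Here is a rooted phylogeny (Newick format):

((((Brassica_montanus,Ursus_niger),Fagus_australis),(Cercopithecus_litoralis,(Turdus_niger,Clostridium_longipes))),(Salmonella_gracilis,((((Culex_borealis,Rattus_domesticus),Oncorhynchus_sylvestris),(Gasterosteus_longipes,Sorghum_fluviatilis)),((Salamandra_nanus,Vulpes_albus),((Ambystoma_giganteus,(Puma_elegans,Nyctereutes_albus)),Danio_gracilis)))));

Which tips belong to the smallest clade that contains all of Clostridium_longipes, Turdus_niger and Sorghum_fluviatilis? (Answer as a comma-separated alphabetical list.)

Tracing Clostridium_longipes: it sits inside (Turdus_niger,Clostridium_longipes).
Tracing Turdus_niger: it sits inside (Turdus_niger,Clostridium_longipes).
Tracing Sorghum_fluviatilis: it sits inside (Gasterosteus_longipes,Sorghum_fluviatilis).
The smallest clade enclosing all 3 is the whole tree (their MRCA is the root), so the answer is all 18 tips in alphabetical order.

Ambystoma_giganteus, Brassica_montanus, Cercopithecus_litoralis, Clostridium_longipes, Culex_borealis, Danio_gracilis, Fagus_australis, Gasterosteus_longipes, Nyctereutes_albus, Oncorhynchus_sylvestris, Puma_elegans, Rattus_domesticus, Salamandra_nanus, Salmonella_gracilis, Sorghum_fluviatilis, Turdus_niger, Ursus_niger, Vulpes_albus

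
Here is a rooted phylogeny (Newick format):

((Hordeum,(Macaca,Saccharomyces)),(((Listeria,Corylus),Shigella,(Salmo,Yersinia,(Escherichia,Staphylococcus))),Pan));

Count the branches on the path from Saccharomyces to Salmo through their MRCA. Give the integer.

7

The MRCA of Saccharomyces and Salmo is the root of the tree.
From Saccharomyces up to that node: 3 branches. From Salmo up to the same node: 4 branches. Total: 3 + 4 = 7.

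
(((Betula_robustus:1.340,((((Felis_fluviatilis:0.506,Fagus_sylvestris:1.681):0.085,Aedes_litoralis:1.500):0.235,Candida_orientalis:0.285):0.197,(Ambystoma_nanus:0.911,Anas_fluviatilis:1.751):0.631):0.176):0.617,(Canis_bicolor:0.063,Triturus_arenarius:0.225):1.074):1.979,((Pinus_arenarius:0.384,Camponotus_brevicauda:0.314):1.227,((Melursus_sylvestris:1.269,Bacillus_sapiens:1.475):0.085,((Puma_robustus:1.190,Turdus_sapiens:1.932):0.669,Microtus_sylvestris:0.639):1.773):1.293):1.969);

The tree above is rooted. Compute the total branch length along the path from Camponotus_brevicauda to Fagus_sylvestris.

8.480

The path runs Camponotus_brevicauda → … → MRCA → … → Fagus_sylvestris; the MRCA is the root of the tree.
Branch lengths along that path: 0.314 + 1.227 + 1.969 + 1.979 + 0.617 + 0.176 + 0.197 + 0.235 + 0.085 + 1.681 = 8.480.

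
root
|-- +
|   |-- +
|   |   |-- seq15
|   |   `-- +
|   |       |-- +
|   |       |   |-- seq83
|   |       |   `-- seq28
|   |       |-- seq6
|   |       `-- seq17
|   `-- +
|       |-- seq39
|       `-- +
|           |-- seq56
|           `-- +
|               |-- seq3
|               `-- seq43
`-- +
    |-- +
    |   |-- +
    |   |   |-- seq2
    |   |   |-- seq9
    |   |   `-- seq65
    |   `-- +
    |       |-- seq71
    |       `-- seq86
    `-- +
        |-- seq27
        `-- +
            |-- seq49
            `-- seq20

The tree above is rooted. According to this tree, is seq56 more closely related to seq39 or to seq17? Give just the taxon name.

seq39

The MRCA of seq56 and seq39 subtends (seq39,(seq56,(seq3,seq43))) (4 taxa).
The MRCA of seq56 and seq17 subtends ((seq15,((seq83,seq28),seq6,seq17)),(seq39,(seq56,(seq3,seq43)))) (9 taxa).
The first is nested inside the second, so seq56 shares a more recent common ancestor with seq39.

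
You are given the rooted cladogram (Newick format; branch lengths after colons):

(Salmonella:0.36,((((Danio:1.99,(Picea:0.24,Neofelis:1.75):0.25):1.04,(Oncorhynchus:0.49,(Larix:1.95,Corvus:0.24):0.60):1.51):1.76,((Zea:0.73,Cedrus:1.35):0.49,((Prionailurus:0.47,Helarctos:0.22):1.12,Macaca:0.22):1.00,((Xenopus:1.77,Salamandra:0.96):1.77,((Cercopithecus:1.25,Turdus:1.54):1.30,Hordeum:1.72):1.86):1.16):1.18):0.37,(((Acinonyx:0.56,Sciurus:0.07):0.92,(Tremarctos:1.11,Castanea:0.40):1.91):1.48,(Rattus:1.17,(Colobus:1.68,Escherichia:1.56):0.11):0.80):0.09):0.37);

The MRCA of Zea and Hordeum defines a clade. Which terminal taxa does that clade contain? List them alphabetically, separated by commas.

Cedrus, Cercopithecus, Helarctos, Hordeum, Macaca, Prionailurus, Salamandra, Turdus, Xenopus, Zea

Tracing Zea: it sits inside (Zea,Cedrus).
Tracing Hordeum: it sits inside ((Cercopithecus,Turdus),Hordeum).
The smallest clade enclosing both is ((Zea,Cedrus),((Prionailurus,Helarctos),Macaca),((Xenopus,Salamandra),((Cercopithecus,Turdus),Hordeum))); the answer is its 10 terminal taxa in alphabetical order.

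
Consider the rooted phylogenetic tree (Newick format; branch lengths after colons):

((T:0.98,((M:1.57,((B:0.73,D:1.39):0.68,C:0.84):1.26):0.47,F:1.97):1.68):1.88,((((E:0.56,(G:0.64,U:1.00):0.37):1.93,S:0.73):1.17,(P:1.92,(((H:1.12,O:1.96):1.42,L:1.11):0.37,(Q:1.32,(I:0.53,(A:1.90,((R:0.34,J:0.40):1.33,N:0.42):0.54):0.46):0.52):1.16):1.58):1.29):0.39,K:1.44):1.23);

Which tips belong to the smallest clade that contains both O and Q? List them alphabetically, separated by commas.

A, H, I, J, L, N, O, Q, R

Tracing O: it sits inside (H,O).
Tracing Q: it sits inside (Q,(I,(A,((R,J),N)))).
The smallest clade enclosing both is (((H,O),L),(Q,(I,(A,((R,J),N))))); the answer is its 9 terminal taxa in alphabetical order.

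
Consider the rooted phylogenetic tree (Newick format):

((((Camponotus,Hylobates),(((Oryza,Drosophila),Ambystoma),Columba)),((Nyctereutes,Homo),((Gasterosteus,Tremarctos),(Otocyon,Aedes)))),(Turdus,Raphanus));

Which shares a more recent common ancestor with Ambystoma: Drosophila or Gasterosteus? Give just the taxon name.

The MRCA of Ambystoma and Drosophila subtends ((Oryza,Drosophila),Ambystoma) (3 taxa).
The MRCA of Ambystoma and Gasterosteus subtends (((Camponotus,Hylobates),(((Oryza,Drosophila),Ambystoma),Columba)),((Nyctereutes,Homo),((Gasterosteus,Tremarctos),(Otocyon,Aedes)))) (12 taxa).
The first is nested inside the second, so Ambystoma shares a more recent common ancestor with Drosophila.

Drosophila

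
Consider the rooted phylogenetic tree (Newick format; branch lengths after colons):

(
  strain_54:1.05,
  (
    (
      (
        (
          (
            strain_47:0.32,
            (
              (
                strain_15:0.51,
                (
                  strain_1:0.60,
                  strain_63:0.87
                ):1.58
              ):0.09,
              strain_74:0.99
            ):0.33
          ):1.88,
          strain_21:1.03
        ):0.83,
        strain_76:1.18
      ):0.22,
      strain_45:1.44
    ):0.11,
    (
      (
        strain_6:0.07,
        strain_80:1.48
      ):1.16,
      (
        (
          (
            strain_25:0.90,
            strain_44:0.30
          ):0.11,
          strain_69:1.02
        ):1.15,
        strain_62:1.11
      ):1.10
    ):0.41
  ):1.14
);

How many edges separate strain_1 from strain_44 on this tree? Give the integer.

13

The MRCA of strain_1 and strain_44 is the node subtending (((((strain_47,((strain_15,(strain_1,strain_63)),strain_74)),strain_21),strain_76),strain_45),((strain_6,strain_80),(((strain_25,strain_44),strain_69),strain_62))).
From strain_1 up to that node: 8 branches. From strain_44 up to the same node: 5 branches. Total: 8 + 5 = 13.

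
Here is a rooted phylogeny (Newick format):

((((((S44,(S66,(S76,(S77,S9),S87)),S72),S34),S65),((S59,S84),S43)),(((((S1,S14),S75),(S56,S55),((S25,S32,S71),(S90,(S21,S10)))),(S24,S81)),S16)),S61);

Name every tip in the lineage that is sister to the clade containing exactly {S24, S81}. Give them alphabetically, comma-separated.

S1, S10, S14, S21, S25, S32, S55, S56, S71, S75, S90

The clade containing exactly {S24, S81} attaches to the tree at the node subtending ((((S1,S14),S75),(S56,S55),((S25,S32,S71),(S90,(S21,S10)))),(S24,S81)).
The other lineage descending from that same node — the sister group — is (((S1,S14),S75),(S56,S55),((S25,S32,S71),(S90,(S21,S10)))); its 11 tips in alphabetical order are the answer.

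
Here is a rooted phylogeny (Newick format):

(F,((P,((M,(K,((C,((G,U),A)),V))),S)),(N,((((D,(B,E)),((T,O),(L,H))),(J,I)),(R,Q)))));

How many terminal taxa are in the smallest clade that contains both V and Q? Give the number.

21

The MRCA of V and Q is the node subtending ((P,((M,(K,((C,((G,U),A)),V))),S)),(N,((((D,(B,E)),((T,O),(L,H))),(J,I)),(R,Q)))).
That clade contains 21 terminal taxa: A, B, C, D, E, G, H, I, J, K, L, M, N, O, P, Q, R, S, T, U, V.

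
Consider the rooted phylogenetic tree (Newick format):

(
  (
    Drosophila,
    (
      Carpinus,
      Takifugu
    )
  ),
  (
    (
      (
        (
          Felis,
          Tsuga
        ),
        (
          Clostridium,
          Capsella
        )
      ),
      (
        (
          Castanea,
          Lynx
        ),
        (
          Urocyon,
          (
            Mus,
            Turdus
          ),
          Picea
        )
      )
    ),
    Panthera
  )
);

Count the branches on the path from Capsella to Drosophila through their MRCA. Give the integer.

7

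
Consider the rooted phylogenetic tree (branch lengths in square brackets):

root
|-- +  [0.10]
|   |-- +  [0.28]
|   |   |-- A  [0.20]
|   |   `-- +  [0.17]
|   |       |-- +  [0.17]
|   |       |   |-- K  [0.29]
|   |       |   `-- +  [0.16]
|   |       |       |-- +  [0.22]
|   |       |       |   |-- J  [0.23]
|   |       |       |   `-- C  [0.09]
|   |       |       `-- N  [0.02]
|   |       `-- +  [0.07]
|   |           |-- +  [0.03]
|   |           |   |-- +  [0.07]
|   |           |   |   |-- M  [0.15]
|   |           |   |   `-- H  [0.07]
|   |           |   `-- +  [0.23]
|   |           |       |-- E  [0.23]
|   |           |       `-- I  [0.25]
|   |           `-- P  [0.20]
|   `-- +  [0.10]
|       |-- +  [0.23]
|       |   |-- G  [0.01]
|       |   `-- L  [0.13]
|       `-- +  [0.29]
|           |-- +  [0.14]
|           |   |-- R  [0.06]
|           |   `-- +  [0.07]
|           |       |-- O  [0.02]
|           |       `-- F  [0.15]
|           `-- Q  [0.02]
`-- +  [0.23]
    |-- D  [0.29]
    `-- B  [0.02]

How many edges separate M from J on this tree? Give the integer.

8

The MRCA of M and J is the node subtending ((K,((J,C),N)),(((M,H),(E,I)),P)).
From M up to that node: 4 branches. From J up to the same node: 4 branches. Total: 4 + 4 = 8.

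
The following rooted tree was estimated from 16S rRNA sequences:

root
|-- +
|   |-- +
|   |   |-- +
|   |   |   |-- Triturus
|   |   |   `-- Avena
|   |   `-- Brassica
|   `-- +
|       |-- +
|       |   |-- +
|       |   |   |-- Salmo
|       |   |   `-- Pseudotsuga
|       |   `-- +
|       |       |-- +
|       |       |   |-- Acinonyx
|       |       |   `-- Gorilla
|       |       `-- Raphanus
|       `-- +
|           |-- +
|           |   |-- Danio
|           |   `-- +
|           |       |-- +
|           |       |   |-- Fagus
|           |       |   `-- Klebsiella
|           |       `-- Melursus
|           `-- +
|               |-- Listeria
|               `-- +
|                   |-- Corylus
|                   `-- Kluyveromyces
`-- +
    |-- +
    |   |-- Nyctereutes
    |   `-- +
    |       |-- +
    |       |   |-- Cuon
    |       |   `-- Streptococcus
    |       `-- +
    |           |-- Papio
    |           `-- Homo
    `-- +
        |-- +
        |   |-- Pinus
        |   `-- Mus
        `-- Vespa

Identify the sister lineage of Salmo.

Pseudotsuga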